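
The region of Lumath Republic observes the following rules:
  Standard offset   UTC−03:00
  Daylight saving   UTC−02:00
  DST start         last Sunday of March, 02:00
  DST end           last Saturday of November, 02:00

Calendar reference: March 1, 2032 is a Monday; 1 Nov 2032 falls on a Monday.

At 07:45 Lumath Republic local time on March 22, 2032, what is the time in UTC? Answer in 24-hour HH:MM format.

1 March 2032 is a Monday, so Sundays fall on 7, 14, 21, 28; the last is March 28.
1 November 2032 is a Monday, so Saturdays fall on 6, 13, 20, 27; the last is November 27.
March 22, 2032 is outside the daylight-saving period (28 March – 27 November), so Lumath Republic is on standard time, UTC−03:00.
07:45 local + 3h = 10:45 UTC.

10:45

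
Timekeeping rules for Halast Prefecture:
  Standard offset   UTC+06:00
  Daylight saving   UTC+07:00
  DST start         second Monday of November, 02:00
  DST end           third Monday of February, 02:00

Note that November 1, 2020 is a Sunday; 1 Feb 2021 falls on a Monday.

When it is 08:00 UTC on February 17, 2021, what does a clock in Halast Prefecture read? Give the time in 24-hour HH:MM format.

14:00

1 November 2020 is a Sunday, so the first Monday is November 2 and the second is November 9.
1 February 2021 is a Monday, so the first Monday is February 1 and the third is February 15.
At the standard offset (UTC+06:00), 08:00 UTC + 6h = 14:00 Halast Prefecture standard time.
The standard-time date in Halast Prefecture, February 17, 2021, does not fall between 9 November 2020 and 15 February 2021, so daylight saving is not in effect and Halast Prefecture is at UTC+06:00.
08:00 UTC + 6h = 14:00 local.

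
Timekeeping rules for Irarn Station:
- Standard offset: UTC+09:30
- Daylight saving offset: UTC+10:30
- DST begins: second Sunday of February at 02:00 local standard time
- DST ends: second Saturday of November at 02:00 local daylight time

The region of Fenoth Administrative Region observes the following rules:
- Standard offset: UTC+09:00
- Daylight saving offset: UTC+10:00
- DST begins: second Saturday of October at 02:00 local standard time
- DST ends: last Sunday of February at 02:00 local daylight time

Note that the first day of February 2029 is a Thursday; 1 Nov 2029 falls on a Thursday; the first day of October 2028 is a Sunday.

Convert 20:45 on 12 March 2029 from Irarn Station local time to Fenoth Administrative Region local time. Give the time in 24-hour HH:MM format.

1 February 2029 is a Thursday, so the first Sunday is February 4 and the second is February 11.
1 November 2029 is a Thursday, so the first Saturday is November 3 and the second is November 10.
12 March 2029 falls between 11 February and 10 November, so daylight saving is in effect and Irarn Station is at UTC+10:30.
20:45 Irarn Station − 10h30m = 10:15 UTC.
1 October 2028 is a Sunday, so the first Saturday is October 7 and the second is October 14.
1 February 2029 is a Thursday, so Sundays fall on 4, 11, 18, 25; the last is February 25.
At the standard offset (UTC+09:00), 10:15 UTC + 9h = 19:15 Fenoth Administrative Region standard time.
The standard-time date in Fenoth Administrative Region, 12 March 2029, is outside the daylight-saving period (14 October 2028 – 25 February 2029), so Fenoth Administrative Region is on standard time, UTC+09:00.
10:15 UTC + 9h = 19:15 Fenoth Administrative Region.

19:15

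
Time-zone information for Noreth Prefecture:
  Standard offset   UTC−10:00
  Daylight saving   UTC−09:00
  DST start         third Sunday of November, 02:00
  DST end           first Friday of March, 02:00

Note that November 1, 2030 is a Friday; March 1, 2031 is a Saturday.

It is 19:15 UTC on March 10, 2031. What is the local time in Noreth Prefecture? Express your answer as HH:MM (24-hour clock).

09:15

1 November 2030 is a Friday, so the first Sunday is November 3 and the third is November 17.
1 March 2031 is a Saturday, so the first Friday is March 7.
At the standard offset (UTC−10:00), 19:15 UTC − 10h = 09:15 Noreth Prefecture standard time.
The standard-time date in Noreth Prefecture, March 10, 2031, is outside the daylight-saving period (17 November 2030 – 7 March 2031), so Noreth Prefecture is on standard time, UTC−10:00.
19:15 UTC − 10h = 09:15 local.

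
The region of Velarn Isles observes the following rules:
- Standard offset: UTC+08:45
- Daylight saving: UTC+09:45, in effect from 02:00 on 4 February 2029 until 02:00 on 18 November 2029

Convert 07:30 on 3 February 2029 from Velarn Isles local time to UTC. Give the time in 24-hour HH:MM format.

3 February 2029 does not fall between 4 February and 18 November, so daylight saving is not in effect and Velarn Isles is at UTC+08:45.
07:30 local − 8h45m = 22:45 UTC (rolling into the previous day, 2 February 2029).

22:45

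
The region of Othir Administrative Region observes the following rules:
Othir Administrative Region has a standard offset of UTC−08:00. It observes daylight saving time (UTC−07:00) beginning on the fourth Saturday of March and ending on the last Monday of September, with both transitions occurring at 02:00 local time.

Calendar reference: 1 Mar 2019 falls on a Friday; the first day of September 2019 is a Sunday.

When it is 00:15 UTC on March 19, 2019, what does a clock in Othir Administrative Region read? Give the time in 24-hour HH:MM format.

1 March 2019 is a Friday, so the first Saturday is March 2 and the fourth is March 23.
1 September 2019 is a Sunday, so Mondays fall on 2, 9, 16, 23, 30; the last is September 30.
At the standard offset (UTC−08:00), 00:15 UTC − 8h = 16:15 Othir Administrative Region standard time (rolling into the previous day, 18 March 2019).
Daylight saving runs 23 March – 30 September; the standard-time date in Othir Administrative Region, March 18, 2019, is outside that window, so Othir Administrative Region is on standard time at UTC−08:00.
00:15 UTC − 8h = 16:15 local (rolling into the previous day, 18 March 2019).

16:15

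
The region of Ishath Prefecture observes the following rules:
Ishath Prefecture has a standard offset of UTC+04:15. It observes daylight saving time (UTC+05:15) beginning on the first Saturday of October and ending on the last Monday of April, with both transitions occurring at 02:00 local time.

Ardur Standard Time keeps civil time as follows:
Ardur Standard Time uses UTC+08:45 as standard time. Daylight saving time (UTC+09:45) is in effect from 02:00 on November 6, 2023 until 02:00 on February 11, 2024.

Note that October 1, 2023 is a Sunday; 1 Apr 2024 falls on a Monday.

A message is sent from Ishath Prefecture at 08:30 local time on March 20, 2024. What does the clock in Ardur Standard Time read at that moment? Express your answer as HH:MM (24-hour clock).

1 October 2023 is a Sunday, so the first Saturday is October 7.
1 April 2024 is a Monday, so Mondays fall on 1, 8, 15, 22, 29; the last is April 29.
March 20, 2024 lies within the daylight-saving period (7 October 2023 – 29 April 2024), so Ishath Prefecture is on daylight time, UTC+05:15.
08:30 Ishath Prefecture − 5h15m = 03:15 UTC.
At the standard offset (UTC+08:45), 03:15 UTC + 8h45m = 12:00 Ardur Standard Time standard time.
The standard-time date in Ardur Standard Time, March 20, 2024, is outside the daylight-saving period (6 November 2023 – 11 February 2024), so Ardur Standard Time is on standard time, UTC+08:45.
03:15 UTC + 8h45m = 12:00 Ardur Standard Time.

12:00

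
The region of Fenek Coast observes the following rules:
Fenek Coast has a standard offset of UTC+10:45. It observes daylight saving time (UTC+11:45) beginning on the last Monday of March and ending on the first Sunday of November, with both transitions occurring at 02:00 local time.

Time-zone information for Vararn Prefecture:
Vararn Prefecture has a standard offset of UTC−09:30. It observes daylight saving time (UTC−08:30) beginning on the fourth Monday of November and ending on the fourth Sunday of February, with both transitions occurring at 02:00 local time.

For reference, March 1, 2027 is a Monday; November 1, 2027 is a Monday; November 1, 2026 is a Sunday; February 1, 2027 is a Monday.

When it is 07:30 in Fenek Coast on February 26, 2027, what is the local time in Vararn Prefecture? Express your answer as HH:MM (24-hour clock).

1 March 2027 is a Monday, so Mondays fall on 1, 8, 15, 22, 29; the last is March 29.
1 November 2027 is a Monday, so the first Sunday is November 7.
February 26, 2027 is outside the daylight-saving period (29 March – 7 November), so Fenek Coast is on standard time, UTC+10:45.
07:30 Fenek Coast − 10h45m = 20:45 UTC (rolling into the previous day, 25 February 2027).
1 November 2026 is a Sunday, so the first Monday is November 2 and the fourth is November 23.
1 February 2027 is a Monday, so the first Sunday is February 7 and the fourth is February 28.
At the standard offset (UTC−09:30), 20:45 UTC − 9h30m = 11:15 Vararn Prefecture standard time.
Daylight saving runs 23 November 2026 – 28 February 2027; the standard-time date in Vararn Prefecture, February 25, 2027, is inside that window, so Vararn Prefecture is at UTC−08:30.
20:45 UTC − 8h30m = 12:15 Vararn Prefecture.

12:15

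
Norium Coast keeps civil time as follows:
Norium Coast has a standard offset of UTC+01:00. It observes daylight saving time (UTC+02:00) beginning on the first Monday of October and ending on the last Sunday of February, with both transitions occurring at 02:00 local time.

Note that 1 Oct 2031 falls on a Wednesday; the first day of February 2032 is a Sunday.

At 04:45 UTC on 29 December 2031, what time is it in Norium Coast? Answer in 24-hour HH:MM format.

06:45

1 October 2031 is a Wednesday, so the first Monday is October 6.
1 February 2032 is a Sunday, so Sundays fall on 1, 8, 15, 22, 29; the last is February 29.
At the standard offset (UTC+01:00), 04:45 UTC + 1h = 05:45 Norium Coast standard time.
The standard-time date in Norium Coast, 29 December 2031, falls between 6 October 2031 and 29 February 2032, so daylight saving is in effect and Norium Coast is at UTC+02:00.
04:45 UTC + 2h = 06:45 local.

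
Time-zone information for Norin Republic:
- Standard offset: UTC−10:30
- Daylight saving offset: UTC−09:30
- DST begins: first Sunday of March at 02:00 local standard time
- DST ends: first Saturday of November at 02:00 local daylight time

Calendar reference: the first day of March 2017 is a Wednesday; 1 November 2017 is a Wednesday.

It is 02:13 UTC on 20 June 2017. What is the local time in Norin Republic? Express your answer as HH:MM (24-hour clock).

1 March 2017 is a Wednesday, so the first Sunday is March 5.
1 November 2017 is a Wednesday, so the first Saturday is November 4.
At the standard offset (UTC−10:30), 02:13 UTC − 10h30m = 15:43 Norin Republic standard time (rolling into the previous day, 19 June 2017).
Daylight saving runs 5 March – 4 November; the standard-time date in Norin Republic, 19 June 2017, is inside that window, so Norin Republic is at UTC−09:30.
02:13 UTC − 9h30m = 16:43 local (rolling into the previous day, 19 June 2017).

16:43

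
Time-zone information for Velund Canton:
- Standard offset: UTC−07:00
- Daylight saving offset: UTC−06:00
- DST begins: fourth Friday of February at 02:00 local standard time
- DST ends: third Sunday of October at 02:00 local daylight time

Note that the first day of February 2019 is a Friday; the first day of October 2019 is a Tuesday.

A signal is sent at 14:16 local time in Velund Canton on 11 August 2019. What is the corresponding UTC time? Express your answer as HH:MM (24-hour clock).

1 February 2019 is a Friday, so the first Friday is February 1 and the fourth is February 22.
1 October 2019 is a Tuesday, so the first Sunday is October 6 and the third is October 20.
Daylight saving runs 22 February – 20 October; 11 August 2019 is inside that window, so Velund Canton is at UTC−06:00.
14:16 local + 6h = 20:16 UTC.

20:16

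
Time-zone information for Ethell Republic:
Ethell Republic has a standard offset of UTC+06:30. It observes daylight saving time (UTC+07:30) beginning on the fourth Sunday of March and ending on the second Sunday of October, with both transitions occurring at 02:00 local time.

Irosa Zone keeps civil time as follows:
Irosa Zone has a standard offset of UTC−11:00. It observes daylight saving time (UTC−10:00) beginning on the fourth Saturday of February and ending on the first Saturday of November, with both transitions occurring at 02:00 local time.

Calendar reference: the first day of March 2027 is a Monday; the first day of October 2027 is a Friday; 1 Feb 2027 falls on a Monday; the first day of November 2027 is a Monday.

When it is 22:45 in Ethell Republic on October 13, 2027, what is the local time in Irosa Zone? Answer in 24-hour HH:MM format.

1 March 2027 is a Monday, so the first Sunday is March 7 and the fourth is March 28.
1 October 2027 is a Friday, so the first Sunday is October 3 and the second is October 10.
October 13, 2027 does not fall between 28 March and 10 October, so daylight saving is not in effect and Ethell Republic is at UTC+06:30.
22:45 Ethell Republic − 6h30m = 16:15 UTC.
1 February 2027 is a Monday, so the first Saturday is February 6 and the fourth is February 27.
1 November 2027 is a Monday, so the first Saturday is November 6.
At the standard offset (UTC−11:00), 16:15 UTC − 11h = 05:15 Irosa Zone standard time.
The standard-time date in Irosa Zone, October 13, 2027, lies within the daylight-saving period (27 February – 6 November), so Irosa Zone is on daylight time, UTC−10:00.
16:15 UTC − 10h = 06:15 Irosa Zone.

06:15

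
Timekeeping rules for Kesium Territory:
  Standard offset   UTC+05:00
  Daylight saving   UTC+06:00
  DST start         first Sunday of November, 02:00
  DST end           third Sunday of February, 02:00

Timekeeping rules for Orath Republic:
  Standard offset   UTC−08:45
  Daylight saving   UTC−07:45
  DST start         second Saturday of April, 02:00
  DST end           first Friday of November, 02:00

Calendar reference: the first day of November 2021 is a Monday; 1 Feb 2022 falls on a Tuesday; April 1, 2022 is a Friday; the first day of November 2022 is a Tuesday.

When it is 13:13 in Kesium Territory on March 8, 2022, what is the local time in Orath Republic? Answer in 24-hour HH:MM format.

23:28

1 November 2021 is a Monday, so the first Sunday is November 7.
1 February 2022 is a Tuesday, so the first Sunday is February 6 and the third is February 20.
Daylight saving runs 7 November 2021 – 20 February 2022; March 8, 2022 is outside that window, so Kesium Territory is on standard time at UTC+05:00.
13:13 Kesium Territory − 5h = 08:13 UTC.
1 April 2022 is a Friday, so the first Saturday is April 2 and the second is April 9.
1 November 2022 is a Tuesday, so the first Friday is November 4.
At the standard offset (UTC−08:45), 08:13 UTC − 8h45m = 23:28 Orath Republic standard time (rolling into the previous day, 7 March 2022).
Daylight saving runs 9 April – 4 November; the standard-time date in Orath Republic, March 7, 2022, is outside that window, so Orath Republic is on standard time at UTC−08:45.
08:13 UTC − 8h45m = 23:28 Orath Republic (rolling into the previous day, 7 March 2022).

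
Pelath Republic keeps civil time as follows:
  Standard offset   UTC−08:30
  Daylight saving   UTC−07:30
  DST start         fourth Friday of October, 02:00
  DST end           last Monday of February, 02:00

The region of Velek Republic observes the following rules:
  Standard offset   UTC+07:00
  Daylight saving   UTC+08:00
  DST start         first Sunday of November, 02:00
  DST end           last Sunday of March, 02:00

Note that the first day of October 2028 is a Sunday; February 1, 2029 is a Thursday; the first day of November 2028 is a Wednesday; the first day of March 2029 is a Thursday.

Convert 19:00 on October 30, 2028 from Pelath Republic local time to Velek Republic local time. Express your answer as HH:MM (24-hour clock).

09:30

1 October 2028 is a Sunday, so the first Friday is October 6 and the fourth is October 27.
1 February 2029 is a Thursday, so Mondays fall on 5, 12, 19, 26; the last is February 26.
October 30, 2028 lies within the daylight-saving period (27 October 2028 – 26 February 2029), so Pelath Republic is on daylight time, UTC−07:30.
19:00 Pelath Republic + 7h30m = 02:30 UTC (rolling into the next day, 31 October 2028).
1 November 2028 is a Wednesday, so the first Sunday is November 5.
1 March 2029 is a Thursday, so Sundays fall on 4, 11, 18, 25; the last is March 25.
At the standard offset (UTC+07:00), 02:30 UTC + 7h = 09:30 Velek Republic standard time.
The standard-time date in Velek Republic, October 31, 2028, is outside the daylight-saving period (5 November 2028 – 25 March 2029), so Velek Republic is on standard time, UTC+07:00.
02:30 UTC + 7h = 09:30 Velek Republic.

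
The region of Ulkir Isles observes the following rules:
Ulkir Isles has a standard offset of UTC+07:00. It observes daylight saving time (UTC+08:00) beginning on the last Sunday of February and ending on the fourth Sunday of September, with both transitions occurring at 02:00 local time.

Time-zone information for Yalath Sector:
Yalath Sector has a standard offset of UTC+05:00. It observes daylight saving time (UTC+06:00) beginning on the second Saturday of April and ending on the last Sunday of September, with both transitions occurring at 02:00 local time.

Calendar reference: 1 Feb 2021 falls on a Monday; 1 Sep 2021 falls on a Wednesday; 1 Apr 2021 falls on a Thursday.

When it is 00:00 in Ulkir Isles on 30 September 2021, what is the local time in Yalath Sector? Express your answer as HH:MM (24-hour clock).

22:00

1 February 2021 is a Monday, so Sundays fall on 7, 14, 21, 28; the last is February 28.
1 September 2021 is a Wednesday, so the first Sunday is September 5 and the fourth is September 26.
30 September 2021 does not fall between 28 February and 26 September, so daylight saving is not in effect and Ulkir Isles is at UTC+07:00.
00:00 Ulkir Isles − 7h = 17:00 UTC (rolling into the previous day, 29 September 2021).
1 April 2021 is a Thursday, so the first Saturday is April 3 and the second is April 10.
1 September 2021 is a Wednesday, so Sundays fall on 5, 12, 19, 26; the last is September 26.
At the standard offset (UTC+05:00), 17:00 UTC + 5h = 22:00 Yalath Sector standard time.
Daylight saving runs 10 April – 26 September; the standard-time date in Yalath Sector, 29 September 2021, is outside that window, so Yalath Sector is on standard time at UTC+05:00.
17:00 UTC + 5h = 22:00 Yalath Sector.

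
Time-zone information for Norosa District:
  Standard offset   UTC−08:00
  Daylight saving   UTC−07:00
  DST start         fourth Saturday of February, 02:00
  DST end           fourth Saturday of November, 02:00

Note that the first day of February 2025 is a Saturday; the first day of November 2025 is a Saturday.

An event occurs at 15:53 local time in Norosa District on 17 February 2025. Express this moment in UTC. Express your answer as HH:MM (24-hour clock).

23:53

1 February 2025 is a Saturday, so the first Saturday is February 1 and the fourth is February 22.
1 November 2025 is a Saturday, so the first Saturday is November 1 and the fourth is November 22.
17 February 2025 does not fall between 22 February and 22 November, so daylight saving is not in effect and Norosa District is at UTC−08:00.
15:53 local + 8h = 23:53 UTC.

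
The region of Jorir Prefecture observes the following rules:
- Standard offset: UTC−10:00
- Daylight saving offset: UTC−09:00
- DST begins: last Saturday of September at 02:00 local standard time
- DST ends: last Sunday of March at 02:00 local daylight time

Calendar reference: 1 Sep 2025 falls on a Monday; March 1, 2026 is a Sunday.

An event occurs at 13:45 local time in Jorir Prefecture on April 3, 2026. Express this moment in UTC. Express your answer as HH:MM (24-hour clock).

1 September 2025 is a Monday, so Saturdays fall on 6, 13, 20, 27; the last is September 27.
1 March 2026 is a Sunday, so Sundays fall on 1, 8, 15, 22, 29; the last is March 29.
April 3, 2026 is outside the daylight-saving period (27 September 2025 – 29 March 2026), so Jorir Prefecture is on standard time, UTC−10:00.
13:45 local + 10h = 23:45 UTC.

23:45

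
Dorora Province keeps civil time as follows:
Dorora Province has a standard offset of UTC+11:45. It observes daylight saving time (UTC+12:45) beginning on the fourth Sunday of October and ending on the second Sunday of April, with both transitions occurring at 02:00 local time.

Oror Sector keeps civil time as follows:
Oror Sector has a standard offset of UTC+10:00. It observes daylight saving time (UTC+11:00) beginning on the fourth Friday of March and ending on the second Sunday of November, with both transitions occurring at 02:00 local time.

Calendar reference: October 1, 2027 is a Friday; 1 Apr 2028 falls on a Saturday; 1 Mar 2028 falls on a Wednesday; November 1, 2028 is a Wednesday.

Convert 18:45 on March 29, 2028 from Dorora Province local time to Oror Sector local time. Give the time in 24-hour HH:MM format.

17:00

1 October 2027 is a Friday, so the first Sunday is October 3 and the fourth is October 24.
1 April 2028 is a Saturday, so the first Sunday is April 2 and the second is April 9.
March 29, 2028 falls between 24 October 2027 and 9 April 2028, so daylight saving is in effect and Dorora Province is at UTC+12:45.
18:45 Dorora Province − 12h45m = 06:00 UTC.
1 March 2028 is a Wednesday, so the first Friday is March 3 and the fourth is March 24.
1 November 2028 is a Wednesday, so the first Sunday is November 5 and the second is November 12.
At the standard offset (UTC+10:00), 06:00 UTC + 10h = 16:00 Oror Sector standard time.
Daylight saving runs 24 March – 12 November; the standard-time date in Oror Sector, March 29, 2028, is inside that window, so Oror Sector is at UTC+11:00.
06:00 UTC + 11h = 17:00 Oror Sector.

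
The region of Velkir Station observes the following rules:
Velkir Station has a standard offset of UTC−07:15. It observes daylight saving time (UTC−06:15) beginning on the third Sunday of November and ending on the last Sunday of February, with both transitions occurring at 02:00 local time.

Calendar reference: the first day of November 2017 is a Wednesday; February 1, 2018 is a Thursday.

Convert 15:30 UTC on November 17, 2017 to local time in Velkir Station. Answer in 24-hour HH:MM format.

08:15

1 November 2017 is a Wednesday, so the first Sunday is November 5 and the third is November 19.
1 February 2018 is a Thursday, so Sundays fall on 4, 11, 18, 25; the last is February 25.
At the standard offset (UTC−07:15), 15:30 UTC − 7h15m = 08:15 Velkir Station standard time.
Daylight saving runs 19 November 2017 – 25 February 2018; the standard-time date in Velkir Station, November 17, 2017, is outside that window, so Velkir Station is on standard time at UTC−07:15.
15:30 UTC − 7h15m = 08:15 local.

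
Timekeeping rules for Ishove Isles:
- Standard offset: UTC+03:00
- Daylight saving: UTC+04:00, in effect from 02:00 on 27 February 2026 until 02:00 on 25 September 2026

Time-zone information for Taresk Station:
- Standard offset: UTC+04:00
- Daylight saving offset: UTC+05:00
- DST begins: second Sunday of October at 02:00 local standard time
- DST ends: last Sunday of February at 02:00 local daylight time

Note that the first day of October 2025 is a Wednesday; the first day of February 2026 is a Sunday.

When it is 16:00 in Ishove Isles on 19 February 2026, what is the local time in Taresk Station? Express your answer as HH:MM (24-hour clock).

19 February 2026 does not fall between 27 February and 25 September, so daylight saving is not in effect and Ishove Isles is at UTC+03:00.
16:00 Ishove Isles − 3h = 13:00 UTC.
1 October 2025 is a Wednesday, so the first Sunday is October 5 and the second is October 12.
1 February 2026 is a Sunday, so Sundays fall on 1, 8, 15, 22; the last is February 22.
At the standard offset (UTC+04:00), 13:00 UTC + 4h = 17:00 Taresk Station standard time.
The standard-time date in Taresk Station, 19 February 2026, falls between 12 October 2025 and 22 February 2026, so daylight saving is in effect and Taresk Station is at UTC+05:00.
13:00 UTC + 5h = 18:00 Taresk Station.

18:00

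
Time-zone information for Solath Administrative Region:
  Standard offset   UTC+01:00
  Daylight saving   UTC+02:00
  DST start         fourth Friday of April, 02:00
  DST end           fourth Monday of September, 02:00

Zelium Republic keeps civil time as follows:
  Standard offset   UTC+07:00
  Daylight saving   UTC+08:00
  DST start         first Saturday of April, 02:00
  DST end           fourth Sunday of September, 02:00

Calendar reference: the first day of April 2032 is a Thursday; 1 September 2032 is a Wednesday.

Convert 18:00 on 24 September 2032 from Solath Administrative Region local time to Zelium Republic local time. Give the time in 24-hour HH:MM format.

1 April 2032 is a Thursday, so the first Friday is April 2 and the fourth is April 23.
1 September 2032 is a Wednesday, so the first Monday is September 6 and the fourth is September 27.
24 September 2032 falls between 23 April and 27 September, so daylight saving is in effect and Solath Administrative Region is at UTC+02:00.
18:00 Solath Administrative Region − 2h = 16:00 UTC.
1 April 2032 is a Thursday, so the first Saturday is April 3.
1 September 2032 is a Wednesday, so the first Sunday is September 5 and the fourth is September 26.
At the standard offset (UTC+07:00), 16:00 UTC + 7h = 23:00 Zelium Republic standard time.
Daylight saving runs 3 April – 26 September; the standard-time date in Zelium Republic, 24 September 2032, is inside that window, so Zelium Republic is at UTC+08:00.
16:00 UTC + 8h = 00:00 Zelium Republic (rolling into the next day, 25 September 2032).

00:00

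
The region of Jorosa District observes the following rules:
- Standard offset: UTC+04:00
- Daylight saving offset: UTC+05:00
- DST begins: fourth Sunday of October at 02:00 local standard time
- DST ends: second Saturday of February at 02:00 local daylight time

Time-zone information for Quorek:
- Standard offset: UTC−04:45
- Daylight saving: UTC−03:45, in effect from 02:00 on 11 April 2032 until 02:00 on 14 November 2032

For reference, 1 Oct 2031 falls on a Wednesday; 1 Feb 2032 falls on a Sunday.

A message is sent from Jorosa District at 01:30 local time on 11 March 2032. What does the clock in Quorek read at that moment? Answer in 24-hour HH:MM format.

16:45

1 October 2031 is a Wednesday, so the first Sunday is October 5 and the fourth is October 26.
1 February 2032 is a Sunday, so the first Saturday is February 7 and the second is February 14.
Daylight saving runs 26 October 2031 – 14 February 2032; 11 March 2032 is outside that window, so Jorosa District is on standard time at UTC+04:00.
01:30 Jorosa District − 4h = 21:30 UTC (rolling into the previous day, 10 March 2032).
At the standard offset (UTC−04:45), 21:30 UTC − 4h45m = 16:45 Quorek standard time.
The standard-time date in Quorek, 10 March 2032, does not fall between 11 April and 14 November, so daylight saving is not in effect and Quorek is at UTC−04:45.
21:30 UTC − 4h45m = 16:45 Quorek.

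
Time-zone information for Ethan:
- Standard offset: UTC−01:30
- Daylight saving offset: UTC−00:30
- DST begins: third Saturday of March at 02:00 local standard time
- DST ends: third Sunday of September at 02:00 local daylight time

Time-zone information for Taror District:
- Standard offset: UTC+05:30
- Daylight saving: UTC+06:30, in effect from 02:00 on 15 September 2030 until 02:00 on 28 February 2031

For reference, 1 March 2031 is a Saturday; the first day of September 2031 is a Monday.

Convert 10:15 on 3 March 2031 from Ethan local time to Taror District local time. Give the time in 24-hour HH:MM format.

17:15

1 March 2031 is a Saturday, so the first Saturday is March 1 and the third is March 15.
1 September 2031 is a Monday, so the first Sunday is September 7 and the third is September 21.
3 March 2031 does not fall between 15 March and 21 September, so daylight saving is not in effect and Ethan is at UTC−01:30.
10:15 Ethan + 1h30m = 11:45 UTC.
At the standard offset (UTC+05:30), 11:45 UTC + 5h30m = 17:15 Taror District standard time.
The standard-time date in Taror District, 3 March 2031, is outside the daylight-saving period (15 September 2030 – 28 February 2031), so Taror District is on standard time, UTC+05:30.
11:45 UTC + 5h30m = 17:15 Taror District.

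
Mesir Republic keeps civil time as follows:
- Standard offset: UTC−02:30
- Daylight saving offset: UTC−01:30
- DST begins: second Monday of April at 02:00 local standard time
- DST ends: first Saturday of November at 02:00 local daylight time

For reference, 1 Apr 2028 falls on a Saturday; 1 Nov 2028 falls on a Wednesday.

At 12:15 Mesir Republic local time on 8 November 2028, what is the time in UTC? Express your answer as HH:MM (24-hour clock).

1 April 2028 is a Saturday, so the first Monday is April 3 and the second is April 10.
1 November 2028 is a Wednesday, so the first Saturday is November 4.
8 November 2028 is outside the daylight-saving period (10 April – 4 November), so Mesir Republic is on standard time, UTC−02:30.
12:15 local + 2h30m = 14:45 UTC.

14:45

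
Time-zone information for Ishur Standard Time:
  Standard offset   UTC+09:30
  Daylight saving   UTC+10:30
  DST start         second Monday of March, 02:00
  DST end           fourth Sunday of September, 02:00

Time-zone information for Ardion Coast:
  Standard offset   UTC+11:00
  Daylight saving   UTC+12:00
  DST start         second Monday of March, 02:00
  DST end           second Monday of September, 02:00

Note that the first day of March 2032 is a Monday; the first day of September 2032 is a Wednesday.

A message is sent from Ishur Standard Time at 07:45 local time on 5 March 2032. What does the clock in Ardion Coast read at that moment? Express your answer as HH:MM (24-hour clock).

09:15

1 March 2032 is a Monday, so the first Monday is March 1 and the second is March 8.
1 September 2032 is a Wednesday, so the first Sunday is September 5 and the fourth is September 26.
Daylight saving runs 8 March – 26 September; 5 March 2032 is outside that window, so Ishur Standard Time is on standard time at UTC+09:30.
07:45 Ishur Standard Time − 9h30m = 22:15 UTC (rolling into the previous day, 4 March 2032).
1 March 2032 is a Monday, so the first Monday is March 1 and the second is March 8.
1 September 2032 is a Wednesday, so the first Monday is September 6 and the second is September 13.
At the standard offset (UTC+11:00), 22:15 UTC + 11h = 09:15 Ardion Coast standard time (rolling into the next day, 5 March 2032).
The standard-time date in Ardion Coast, 5 March 2032, does not fall between 8 March and 13 September, so daylight saving is not in effect and Ardion Coast is at UTC+11:00.
22:15 UTC + 11h = 09:15 Ardion Coast (rolling into the next day, 5 March 2032).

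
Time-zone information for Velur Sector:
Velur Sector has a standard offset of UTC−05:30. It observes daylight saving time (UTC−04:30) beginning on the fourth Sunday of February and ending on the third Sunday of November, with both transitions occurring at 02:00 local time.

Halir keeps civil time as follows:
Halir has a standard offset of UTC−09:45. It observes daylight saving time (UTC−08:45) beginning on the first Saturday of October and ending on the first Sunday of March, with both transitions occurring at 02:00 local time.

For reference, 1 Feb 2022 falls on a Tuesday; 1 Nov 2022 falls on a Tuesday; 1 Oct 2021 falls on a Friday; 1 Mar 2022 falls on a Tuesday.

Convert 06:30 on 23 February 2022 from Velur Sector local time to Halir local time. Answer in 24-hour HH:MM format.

03:15

1 February 2022 is a Tuesday, so the first Sunday is February 6 and the fourth is February 27.
1 November 2022 is a Tuesday, so the first Sunday is November 6 and the third is November 20.
23 February 2022 is outside the daylight-saving period (27 February – 20 November), so Velur Sector is on standard time, UTC−05:30.
06:30 Velur Sector + 5h30m = 12:00 UTC.
1 October 2021 is a Friday, so the first Saturday is October 2.
1 March 2022 is a Tuesday, so the first Sunday is March 6.
At the standard offset (UTC−09:45), 12:00 UTC − 9h45m = 02:15 Halir standard time.
The standard-time date in Halir, 23 February 2022, lies within the daylight-saving period (2 October 2021 – 6 March 2022), so Halir is on daylight time, UTC−08:45.
12:00 UTC − 8h45m = 03:15 Halir.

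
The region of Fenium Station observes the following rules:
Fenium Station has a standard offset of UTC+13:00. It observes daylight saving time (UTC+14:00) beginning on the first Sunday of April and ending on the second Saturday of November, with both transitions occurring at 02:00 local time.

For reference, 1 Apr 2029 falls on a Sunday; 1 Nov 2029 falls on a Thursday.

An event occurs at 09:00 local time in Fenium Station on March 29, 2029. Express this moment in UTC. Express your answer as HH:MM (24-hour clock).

1 April 2029 is a Sunday, so the first Sunday is April 1.
1 November 2029 is a Thursday, so the first Saturday is November 3 and the second is November 10.
March 29, 2029 is outside the daylight-saving period (1 April – 10 November), so Fenium Station is on standard time, UTC+13:00.
09:00 local − 13h = 20:00 UTC (rolling into the previous day, 28 March 2029).

20:00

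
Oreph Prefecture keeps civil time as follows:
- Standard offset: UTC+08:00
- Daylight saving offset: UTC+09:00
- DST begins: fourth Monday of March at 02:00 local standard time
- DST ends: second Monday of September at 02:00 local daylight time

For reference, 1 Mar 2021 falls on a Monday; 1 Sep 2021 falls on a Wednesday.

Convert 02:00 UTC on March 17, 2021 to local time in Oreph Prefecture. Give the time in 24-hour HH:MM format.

10:00

1 March 2021 is a Monday, so the first Monday is March 1 and the fourth is March 22.
1 September 2021 is a Wednesday, so the first Monday is September 6 and the second is September 13.
At the standard offset (UTC+08:00), 02:00 UTC + 8h = 10:00 Oreph Prefecture standard time.
Daylight saving runs 22 March – 13 September; the standard-time date in Oreph Prefecture, March 17, 2021, is outside that window, so Oreph Prefecture is on standard time at UTC+08:00.
02:00 UTC + 8h = 10:00 local.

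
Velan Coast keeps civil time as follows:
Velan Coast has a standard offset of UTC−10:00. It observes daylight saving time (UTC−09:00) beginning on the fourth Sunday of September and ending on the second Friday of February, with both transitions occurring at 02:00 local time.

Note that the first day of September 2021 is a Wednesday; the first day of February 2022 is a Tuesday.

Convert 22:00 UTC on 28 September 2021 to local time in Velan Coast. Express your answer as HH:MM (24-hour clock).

13:00

1 September 2021 is a Wednesday, so the first Sunday is September 5 and the fourth is September 26.
1 February 2022 is a Tuesday, so the first Friday is February 4 and the second is February 11.
At the standard offset (UTC−10:00), 22:00 UTC − 10h = 12:00 Velan Coast standard time.
The standard-time date in Velan Coast, 28 September 2021, lies within the daylight-saving period (26 September 2021 – 11 February 2022), so Velan Coast is on daylight time, UTC−09:00.
22:00 UTC − 9h = 13:00 local.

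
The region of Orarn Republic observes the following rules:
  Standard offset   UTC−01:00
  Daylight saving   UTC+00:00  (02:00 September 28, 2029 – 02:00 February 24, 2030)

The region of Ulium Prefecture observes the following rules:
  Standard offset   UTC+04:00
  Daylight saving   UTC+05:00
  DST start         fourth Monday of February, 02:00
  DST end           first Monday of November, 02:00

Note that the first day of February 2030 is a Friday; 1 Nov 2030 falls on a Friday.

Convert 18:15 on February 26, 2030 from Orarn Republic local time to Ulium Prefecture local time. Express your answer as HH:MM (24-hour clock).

February 26, 2030 is outside the daylight-saving period (28 September 2029 – 24 February 2030), so Orarn Republic is on standard time, UTC−01:00.
18:15 Orarn Republic + 1h = 19:15 UTC.
1 February 2030 is a Friday, so the first Monday is February 4 and the fourth is February 25.
1 November 2030 is a Friday, so the first Monday is November 4.
At the standard offset (UTC+04:00), 19:15 UTC + 4h = 23:15 Ulium Prefecture standard time.
The standard-time date in Ulium Prefecture, February 26, 2030, falls between 25 February and 4 November, so daylight saving is in effect and Ulium Prefecture is at UTC+05:00.
19:15 UTC + 5h = 00:15 Ulium Prefecture (rolling into the next day, 27 February 2030).

00:15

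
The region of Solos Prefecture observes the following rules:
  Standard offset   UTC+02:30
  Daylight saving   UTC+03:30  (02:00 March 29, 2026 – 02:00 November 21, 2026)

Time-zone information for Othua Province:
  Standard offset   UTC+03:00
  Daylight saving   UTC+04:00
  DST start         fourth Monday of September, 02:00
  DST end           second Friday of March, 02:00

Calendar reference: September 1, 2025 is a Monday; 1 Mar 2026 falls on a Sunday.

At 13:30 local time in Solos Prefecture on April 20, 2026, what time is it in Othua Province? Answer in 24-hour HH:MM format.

13:00

Daylight saving runs 29 March – 21 November; April 20, 2026 is inside that window, so Solos Prefecture is at UTC+03:30.
13:30 Solos Prefecture − 3h30m = 10:00 UTC.
1 September 2025 is a Monday, so the first Monday is September 1 and the fourth is September 22.
1 March 2026 is a Sunday, so the first Friday is March 6 and the second is March 13.
At the standard offset (UTC+03:00), 10:00 UTC + 3h = 13:00 Othua Province standard time.
Daylight saving runs 22 September 2025 – 13 March 2026; the standard-time date in Othua Province, April 20, 2026, is outside that window, so Othua Province is on standard time at UTC+03:00.
10:00 UTC + 3h = 13:00 Othua Province.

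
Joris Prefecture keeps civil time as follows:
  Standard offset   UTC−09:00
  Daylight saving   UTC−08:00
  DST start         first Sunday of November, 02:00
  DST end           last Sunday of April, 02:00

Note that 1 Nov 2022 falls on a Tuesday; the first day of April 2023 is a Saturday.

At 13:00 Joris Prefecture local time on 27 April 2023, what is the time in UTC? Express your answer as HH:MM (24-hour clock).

21:00

1 November 2022 is a Tuesday, so the first Sunday is November 6.
1 April 2023 is a Saturday, so Sundays fall on 2, 9, 16, 23, 30; the last is April 30.
Daylight saving runs 6 November 2022 – 30 April 2023; 27 April 2023 is inside that window, so Joris Prefecture is at UTC−08:00.
13:00 local + 8h = 21:00 UTC.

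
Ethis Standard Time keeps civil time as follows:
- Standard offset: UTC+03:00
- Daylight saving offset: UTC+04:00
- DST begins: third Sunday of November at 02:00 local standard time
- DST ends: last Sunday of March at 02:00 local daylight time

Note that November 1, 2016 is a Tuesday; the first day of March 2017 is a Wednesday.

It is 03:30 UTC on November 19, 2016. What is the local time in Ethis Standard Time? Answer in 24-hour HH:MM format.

06:30

1 November 2016 is a Tuesday, so the first Sunday is November 6 and the third is November 20.
1 March 2017 is a Wednesday, so Sundays fall on 5, 12, 19, 26; the last is March 26.
At the standard offset (UTC+03:00), 03:30 UTC + 3h = 06:30 Ethis Standard Time standard time.
The standard-time date in Ethis Standard Time, November 19, 2016, does not fall between 20 November 2016 and 26 March 2017, so daylight saving is not in effect and Ethis Standard Time is at UTC+03:00.
03:30 UTC + 3h = 06:30 local.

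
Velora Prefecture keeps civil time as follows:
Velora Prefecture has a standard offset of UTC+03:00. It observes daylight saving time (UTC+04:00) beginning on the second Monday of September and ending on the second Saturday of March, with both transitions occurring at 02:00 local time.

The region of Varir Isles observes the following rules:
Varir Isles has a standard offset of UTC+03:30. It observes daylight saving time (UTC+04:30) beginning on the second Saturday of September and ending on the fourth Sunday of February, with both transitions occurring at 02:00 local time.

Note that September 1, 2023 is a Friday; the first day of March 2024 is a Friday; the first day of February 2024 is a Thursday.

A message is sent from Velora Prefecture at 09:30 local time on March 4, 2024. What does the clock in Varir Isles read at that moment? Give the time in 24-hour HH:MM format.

09:00

1 September 2023 is a Friday, so the first Monday is September 4 and the second is September 11.
1 March 2024 is a Friday, so the first Saturday is March 2 and the second is March 9.
March 4, 2024 falls between 11 September 2023 and 9 March 2024, so daylight saving is in effect and Velora Prefecture is at UTC+04:00.
09:30 Velora Prefecture − 4h = 05:30 UTC.
1 September 2023 is a Friday, so the first Saturday is September 2 and the second is September 9.
1 February 2024 is a Thursday, so the first Sunday is February 4 and the fourth is February 25.
At the standard offset (UTC+03:30), 05:30 UTC + 3h30m = 09:00 Varir Isles standard time.
The standard-time date in Varir Isles, March 4, 2024, is outside the daylight-saving period (9 September 2023 – 25 February 2024), so Varir Isles is on standard time, UTC+03:30.
05:30 UTC + 3h30m = 09:00 Varir Isles.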